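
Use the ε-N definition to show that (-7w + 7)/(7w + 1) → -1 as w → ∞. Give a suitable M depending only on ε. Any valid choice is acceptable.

Suppose ε > 0. We seek M > 0 such that w > M implies |(-7w + 7)/(7w + 1) + 1| < ε.
(-7w + 7)/(7w + 1) + 1 = (7(-7w + 7) − (-7)(7w + 1)) / (7(7w + 1)) = 56/(7(7w + 1)).
For w > 0 we have 7w + 1 > 7w, so |(-7w + 7)/(7w + 1) + 1| = 56/(7(7w + 1)) < 56/(7·7w) = (8/7)/w.
Thus |(-7w + 7)/(7w + 1) + 1| < ε whenever w > (8/7)/ε.
Take M = (8/7)/ε. If w > M then |(-7w + 7)/(7w + 1) + 1| < (8/7)/w < ε.

M = (8/7)/ε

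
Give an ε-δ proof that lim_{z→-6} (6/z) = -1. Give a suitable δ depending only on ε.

Suppose ε > 0. We seek δ > 0 such that 0 < |z + 6| < δ implies |6/z + 1| < ε.
|6/z + 1| = 6·|-6 − z|/(6·|z|) = 6|z + 6|/(6|z|).
Require δ ≤ 3 so that |z| > 6 − 3 = 3, hence 6|z| > 18.
Then |6/z + 1| < 6|z + 6|/18, which is < ε when |z + 6| < 3ε.
Take δ = min(3, 3ε). Then 0 < |z + 6| < δ gives both |z + 6| < 3 and |z + 6| < 3ε, so |6/z + 1| < ε.

δ = min(3, 3ε)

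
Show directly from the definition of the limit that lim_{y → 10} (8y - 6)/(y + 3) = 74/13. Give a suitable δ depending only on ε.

δ = min(13/2, (169/60)ε)

Suppose ε > 0. We want δ > 0 with 0 < |y − 10| < δ ⇒ |(8y - 6)/(y + 3) − (74/13)| < ε.
Combining over a common denominator, (8y - 6)/(y + 3) − (74/13) = [(8y - 6)·13 − 74·(y + 3)] / [13·(y + 3)] = 30(y − 10) / (13(y + 3)).
So |(8y - 6)/(y + 3) − (74/13)| = 30|y − 10| / (13·|y + 3|).
Require δ ≤ 13/2, so |y + 3| ≥ |13| − |y − 10| > 13 − 13/2 = 13/2.
Hence |(8y - 6)/(y + 3) − (74/13)| < 30|y − 10|/(13·(13/2)) = (60/169)|y − 10|, which is < ε once |y − 10| < (169/60)ε.
Take δ = min(13/2, (169/60)ε). Then 0 < |y − 10| < δ forces both bounds, so |(8y - 6)/(y + 3) − (74/13)| < ε.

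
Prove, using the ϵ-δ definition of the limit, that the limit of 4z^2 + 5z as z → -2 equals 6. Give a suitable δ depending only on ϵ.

δ = min(1, ϵ/15)

Suppose ϵ > 0. We want δ > 0 such that 0 < |z + 2| < δ implies |(4z^2 + 5z) − 6| < ϵ.
(4z^2 + 5z) − 6 = 4z^2 + 5z - 6 = (z + 2)(4z - 3).
So |(4z^2 + 5z) − 6| = |z + 2|·|4z - 3|.
Require δ ≤ 1. Then |z + 2| < 1 gives |z| < 3, and by the triangle inequality |4z - 3| ≤ 4·3 + 3 = 15.
Hence |(4z^2 + 5z) − 6| ≤ 15|z + 2| < ϵ provided |z + 2| < ϵ/15.
Choosing δ = min(1, ϵ/15) ensures both conditions, hence |(4z^2 + 5z) − 6| < ϵ.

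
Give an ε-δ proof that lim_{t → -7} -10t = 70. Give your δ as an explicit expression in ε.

Let ε > 0 be given. We need δ > 0 so that 0 < |t + 7| < δ implies |(-10t) − 70| < ε.
Since (-10t) − 70 = -10(t + 7), we have |(-10t) − 70| = 10|t + 7|.
Thus it suffices that |t + 7| < ε/10.
Take δ = ε/10. If 0 < |t + 7| < δ then |(-10t) − 70| = 10|t + 7| < 10·(ε/10) = ε.

δ = ε/10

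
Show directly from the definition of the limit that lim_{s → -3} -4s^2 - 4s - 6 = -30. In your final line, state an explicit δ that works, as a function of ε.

Let ε > 0. We want δ > 0 such that 0 < |s + 3| < δ implies |(-4s^2 - 4s - 6) + 30| < ε.
(-4s^2 - 4s - 6) + 30 = -4s^2 - 4s + 24 = (s + 3)(-4s + 8).
So |(-4s^2 - 4s - 6) + 30| = |s + 3|·|-4s + 8|.
Require δ ≤ 1. Then |s + 3| < 1 gives |s| < 4, and by the triangle inequality |-4s + 8| ≤ 4·4 + 8 = 24.
Hence |(-4s^2 - 4s - 6) + 30| ≤ 24|s + 3| < ε provided |s + 3| < ε/24.
Choosing δ = min(1, ε/24) ensures both conditions, hence |(-4s^2 - 4s - 6) + 30| < ε.

δ = min(1, ε/24)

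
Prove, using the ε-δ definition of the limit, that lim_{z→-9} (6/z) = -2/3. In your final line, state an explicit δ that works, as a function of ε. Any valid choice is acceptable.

δ = min(9/2, (27/4)ε)

Suppose ε > 0. We seek δ > 0 such that 0 < |z + 9| < δ implies |6/z + 2/3| < ε.
|6/z + 2/3| = 6·|-9 − z|/(9·|z|) = 6|z + 9|/(9|z|).
Require δ ≤ 9/2 so that |z| > 9 − 9/2 = 9/2, hence 9|z| > 81/2.
Then |6/z + 2/3| < 6|z + 9|/(81/2), which is < ε when |z + 9| < (27/4)ε.
Take δ = min(9/2, (27/4)ε). Then 0 < |z + 9| < δ gives both |z + 9| < 9/2 and |z + 9| < (27/4)ε, so |6/z + 2/3| < ε.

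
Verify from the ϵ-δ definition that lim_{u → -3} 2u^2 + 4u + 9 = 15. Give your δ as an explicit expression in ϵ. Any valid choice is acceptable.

δ = min(1, ϵ/10)

Let ϵ > 0 be given. We want δ > 0 such that 0 < |u + 3| < δ implies |(2u^2 + 4u + 9) − 15| < ϵ.
(2u^2 + 4u + 9) − 15 = 2u^2 + 4u - 6 = (u + 3)(2u - 2).
So |(2u^2 + 4u + 9) − 15| = |u + 3|·|2u - 2|.
Assume first that |u + 3| < 1, so |u| < 4. Then |2u - 2| ≤ 2·4 + 2 = 10.
Hence |(2u^2 + 4u + 9) − 15| ≤ 10|u + 3| < ϵ provided |u + 3| < ϵ/10.
Choosing δ = min(1, ϵ/10) ensures both conditions, hence |(2u^2 + 4u + 9) − 15| < ϵ.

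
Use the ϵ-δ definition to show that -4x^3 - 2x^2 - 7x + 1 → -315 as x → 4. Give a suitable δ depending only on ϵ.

Let ϵ > 0. We want δ > 0 such that 0 < |x − 4| < δ implies |(-4x^3 - 2x^2 - 7x + 1) + 315| < ϵ.
(-4x^3 - 2x^2 - 7x + 1) + 315 = -4x^3 - 2x^2 - 7x + 316 = (x − 4)(-4x^2 - 18x - 79).
So |(-4x^3 - 2x^2 - 7x + 1) + 315| = |x − 4|·|-4x^2 - 18x - 79|.
Require δ ≤ 1. Then |x − 4| < 1 gives |x| < 5, and by the triangle inequality |-4x^2 - 18x - 79| ≤ 4·5^2 + 18·5 + 79 = 269.
Hence |(-4x^3 - 2x^2 - 7x + 1) + 315| ≤ 269|x − 4| < ϵ provided |x − 4| < ϵ/269.
Choosing δ = min(1, ϵ/269) ensures both conditions, hence |(-4x^3 - 2x^2 - 7x + 1) + 315| < ϵ.

δ = min(1, ϵ/269)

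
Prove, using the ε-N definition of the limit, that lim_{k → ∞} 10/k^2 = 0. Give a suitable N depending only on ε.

Let ε > 0 be given. For k ≥ 1, |10/k^2 − 0| = 10/k^2.
10/k^2 < ε ⇔ k^2 > 10/ε ⇔ k > (10/ε)^{1/2}.
Take N = (10/ε)^{1/2}. Then k > N implies 10/k^2 < ε.

N = (10/ε)^{1/2}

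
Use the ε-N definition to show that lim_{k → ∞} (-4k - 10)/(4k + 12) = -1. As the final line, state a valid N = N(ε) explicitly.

Let ε > 0 be given. For k ≥ 1, |(-4k - 10)/(4k + 12) + 1| = |8|/(4(4k + 12)) = 8/(4(4k + 12)).
Since 4k + 12 ≥ 4k for k ≥ 1, this is ≤ 8/(4·4k) = (1/2)/k.
So |(-4k - 10)/(4k + 12) + 1| < ε whenever k > (1/2)/ε.
Take N = (1/2)/ε. If k > N then |(-4k - 10)/(4k + 12) + 1| ≤ (1/2)/k < ε.

N = (1/2)/ε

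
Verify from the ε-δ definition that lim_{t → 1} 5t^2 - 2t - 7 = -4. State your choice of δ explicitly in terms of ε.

δ = min(2, ε/18)

Let ε > 0 be given. We want δ > 0 such that 0 < |t − 1| < δ implies |(5t^2 - 2t - 7) + 4| < ε.
(5t^2 - 2t - 7) + 4 = 5t^2 - 2t - 3 = (t − 1)(5t + 3).
So |(5t^2 - 2t - 7) + 4| = |t − 1|·|5t + 3|.
Assume first that |t − 1| < 2, so |t| < 3. Then |5t + 3| ≤ 5·3 + 3 = 18.
Hence |(5t^2 - 2t - 7) + 4| ≤ 18|t − 1| < ε provided |t − 1| < ε/18.
Choosing δ = min(2, ε/18) ensures both conditions, hence |(5t^2 - 2t - 7) + 4| < ε.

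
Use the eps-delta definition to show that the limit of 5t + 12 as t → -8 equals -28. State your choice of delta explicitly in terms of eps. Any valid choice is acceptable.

delta = eps/5

Let eps > 0. We need delta > 0 so that 0 < |t + 8| < delta implies |(5t + 12) + 28| < eps.
Since (5t + 12) + 28 = 5(t + 8), we have |(5t + 12) + 28| = 5|t + 8|.
So 5|t + 8| < eps exactly when |t + 8| < eps/5.
Take delta = eps/5. If 0 < |t + 8| < delta then |(5t + 12) + 28| = 5|t + 8| < 5·(eps/5) = eps.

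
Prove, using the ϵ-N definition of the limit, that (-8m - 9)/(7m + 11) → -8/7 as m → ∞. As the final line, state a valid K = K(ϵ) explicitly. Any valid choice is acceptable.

K = (25/49)/ϵ

Let ϵ > 0 be given. For m ≥ 1, |(-8m - 9)/(7m + 11) + 8/7| = |25|/(7(7m + 11)) = 25/(7(7m + 11)).
Since 7m + 11 ≥ 7m for m ≥ 1, this is ≤ 25/(7·7m) = (25/49)/m.
So |(-8m - 9)/(7m + 11) + 8/7| < ϵ whenever m > (25/49)/ϵ.
Take K = (25/49)/ϵ. If m > K then |(-8m - 9)/(7m + 11) + 8/7| ≤ (25/49)/m < ϵ.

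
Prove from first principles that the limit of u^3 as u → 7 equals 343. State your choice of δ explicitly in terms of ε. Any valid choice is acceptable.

δ = min(1, ε/169)

Fix ε > 0. We seek δ > 0 with 0 < |u − 7| < δ ⇒ |u^3 − 343| < ε.
Factor: u^3 − 343 = (u − 7)(u^2 + 7u + 49), so |u^3 − 343| = |u − 7|·|u^2 + 7u + 49|.
Impose δ ≤ 1 so that |u| < 8; then |u^2 + 7u + 49| ≤ 169.
Hence |u^3 − 343| ≤ 169|u − 7|, which is < ε once |u − 7| < ε/169.
Take δ = min(1, ε/169). If 0 < |u − 7| < δ then both bounds hold and |u^3 − 343| ≤ 169|u − 7| < 169·(ε/169) = ε.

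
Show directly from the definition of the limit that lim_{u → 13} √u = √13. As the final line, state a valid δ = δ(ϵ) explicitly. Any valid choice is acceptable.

δ = min(13, √13·ϵ)

Suppose ϵ > 0. We want δ > 0 such that 0 < |u − 13| < δ implies |√u − √13| < ϵ.
Rationalise: √u − √13 = (u − 13)/(√u + √13), so |√u − √13| = |u − 13|/(√u + √13).
Restrict δ ≤ 13 so that |u − 13| < 13 forces u > 0, and then √u + √13 > √13.
Hence |√u − √13| < |u − 13|/√13, which is < ϵ once |u − 13| < √13·ϵ.
Take δ = min(13, √13·ϵ). If 0 < |u − 13| < δ then u > 0 and |√u − √13| < |u − 13|/√13 < ϵ.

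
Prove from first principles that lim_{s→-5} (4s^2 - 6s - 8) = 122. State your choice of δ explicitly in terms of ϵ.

δ = min(1, ϵ/50)

Suppose ϵ > 0. We want δ > 0 such that 0 < |s + 5| < δ implies |(4s^2 - 6s - 8) − 122| < ϵ.
(4s^2 - 6s - 8) − 122 = 4s^2 - 6s - 130 = (s + 5)(4s - 26).
So |(4s^2 - 6s - 8) − 122| = |s + 5|·|4s - 26|.
Require δ ≤ 1. Then |s + 5| < 1 gives |s| < 6, and by the triangle inequality |4s - 26| ≤ 4·6 + 26 = 50.
Hence |(4s^2 - 6s - 8) − 122| ≤ 50|s + 5| < ϵ provided |s + 5| < ϵ/50.
Take δ = min(1, ϵ/50). Then 0 < |s + 5| < δ gives both |s + 5| < 1 and |s + 5| < ϵ/50, so |(4s^2 - 6s - 8) − 122| < ϵ.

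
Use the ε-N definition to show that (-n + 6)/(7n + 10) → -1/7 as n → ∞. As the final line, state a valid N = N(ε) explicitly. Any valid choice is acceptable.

Suppose ε > 0. For n ≥ 1, |(-n + 6)/(7n + 10) + 1/7| = |52|/(7(7n + 10)) = 52/(7(7n + 10)).
Since 7n + 10 ≥ 7n for n ≥ 1, this is ≤ 52/(7·7n) = (52/49)/n.
So |(-n + 6)/(7n + 10) + 1/7| < ε whenever n > (52/49)/ε.
Take N = (52/49)/ε. If n > N then |(-n + 6)/(7n + 10) + 1/7| ≤ (52/49)/n < ε.

N = (52/49)/ε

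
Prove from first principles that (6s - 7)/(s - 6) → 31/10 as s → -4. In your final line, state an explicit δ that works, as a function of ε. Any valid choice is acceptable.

Let ε > 0. We want δ > 0 with 0 < |s + 4| < δ ⇒ |(6s - 7)/(s - 6) − (31/10)| < ε.
Combining over a common denominator, (6s - 7)/(s - 6) − (31/10) = [(6s - 7)·(-10) − (-31)·(s - 6)] / [(-10)·(s - 6)] = -29(s + 4) / ((-10)(s - 6)).
So |(6s - 7)/(s - 6) − (31/10)| = 29|s + 4| / (10·|s − 6|).
Restrict δ ≤ 5. Then |s + 4| < 5 gives |s − 6| = |(s + 4) + (-10)| ≥ 10 − 5 = 5.
Hence |(6s - 7)/(s - 6) − (31/10)| < 29|s + 4|/(10·5) = (29/50)|s + 4|, which is < ε once |s + 4| < (50/29)ε.
Take δ = min(5, (50/29)ε). Then 0 < |s + 4| < δ forces both bounds, so |(6s - 7)/(s - 6) − (31/10)| < ε.

δ = min(5, (50/29)ε)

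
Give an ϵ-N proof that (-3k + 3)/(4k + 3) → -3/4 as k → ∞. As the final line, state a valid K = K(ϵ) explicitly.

K = (21/16)/ϵ

Let ϵ > 0. For k ≥ 1, |(-3k + 3)/(4k + 3) + 3/4| = |21|/(4(4k + 3)) = 21/(4(4k + 3)).
Since 4k + 3 ≥ 4k for k ≥ 1, this is ≤ 21/(4·4k) = (21/16)/k.
So |(-3k + 3)/(4k + 3) + 3/4| < ϵ whenever k > (21/16)/ϵ.
Take K = (21/16)/ϵ. If k > K then |(-3k + 3)/(4k + 3) + 3/4| ≤ (21/16)/k < ϵ.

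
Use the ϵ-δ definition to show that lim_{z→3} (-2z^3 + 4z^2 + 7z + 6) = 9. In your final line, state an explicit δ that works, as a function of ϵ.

δ = min(1, ϵ/41)

Let ϵ > 0 be given. We want δ > 0 such that 0 < |z − 3| < δ implies |(-2z^3 + 4z^2 + 7z + 6) − 9| < ϵ.
(-2z^3 + 4z^2 + 7z + 6) − 9 = -2z^3 + 4z^2 + 7z - 3 = (z − 3)(-2z^2 - 2z + 1).
So |(-2z^3 + 4z^2 + 7z + 6) − 9| = |z − 3|·|-2z^2 - 2z + 1|.
Require δ ≤ 1. Then |z − 3| < 1 gives |z| < 4, and by the triangle inequality |-2z^2 - 2z + 1| ≤ 2·4^2 + 2·4 + 1 = 41.
Hence |(-2z^3 + 4z^2 + 7z + 6) − 9| ≤ 41|z − 3| < ϵ provided |z − 3| < ϵ/41.
Choosing δ = min(1, ϵ/41) ensures both conditions, hence |(-2z^3 + 4z^2 + 7z + 6) − 9| < ϵ.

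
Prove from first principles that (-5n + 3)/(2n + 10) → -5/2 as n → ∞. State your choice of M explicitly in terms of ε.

Fix ε > 0. For n ≥ 1, |(-5n + 3)/(2n + 10) + 5/2| = |56|/(2(2n + 10)) = 56/(2(2n + 10)).
Since 2n + 10 ≥ 2n for n ≥ 1, this is ≤ 56/(2·2n) = 14/n.
So |(-5n + 3)/(2n + 10) + 5/2| < ε whenever n > 14/ε.
Take M = 14/ε. If n > M then |(-5n + 3)/(2n + 10) + 5/2| ≤ 14/n < ε.

M = 14/ε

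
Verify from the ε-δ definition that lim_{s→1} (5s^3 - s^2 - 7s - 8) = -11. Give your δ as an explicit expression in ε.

Suppose ε > 0. We want δ > 0 such that 0 < |s − 1| < δ implies |(5s^3 - s^2 - 7s - 8) + 11| < ε.
(5s^3 - s^2 - 7s - 8) + 11 = 5s^3 - s^2 - 7s + 3 = (s − 1)(5s^2 + 4s - 3).
So |(5s^3 - s^2 - 7s - 8) + 11| = |s − 1|·|5s^2 + 4s - 3|.
Require δ ≤ 2. Then |s − 1| < 2 gives |s| < 3, and by the triangle inequality |5s^2 + 4s - 3| ≤ 5·3^2 + 4·3 + 3 = 60.
Hence |(5s^3 - s^2 - 7s - 8) + 11| ≤ 60|s − 1| < ε provided |s − 1| < ε/60.
Choosing δ = min(2, ε/60) ensures both conditions, hence |(5s^3 - s^2 - 7s - 8) + 11| < ε.

δ = min(2, ε/60)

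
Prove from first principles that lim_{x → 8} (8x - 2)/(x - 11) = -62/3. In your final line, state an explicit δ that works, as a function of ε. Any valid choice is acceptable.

δ = min(3/2, (9/172)ε)

Fix ε > 0. We want δ > 0 with 0 < |x − 8| < δ ⇒ |(8x - 2)/(x - 11) + 62/3| < ε.
Combining over a common denominator, (8x - 2)/(x - 11) + 62/3 = [(8x - 2)·(-3) − 62·(x - 11)] / [(-3)·(x - 11)] = -86(x − 8) / ((-3)(x - 11)).
So |(8x - 2)/(x - 11) + 62/3| = 86|x − 8| / (3·|x − 11|).
Restrict δ ≤ 3/2. Then |x − 8| < 3/2 gives |x − 11| = |(x − 8) + (-3)| ≥ 3 − 3/2 = 3/2.
Hence |(8x - 2)/(x - 11) + 62/3| < 86|x − 8|/(3·(3/2)) = (172/9)|x − 8|, which is < ε once |x − 8| < (9/172)ε.
Take δ = min(3/2, (9/172)ε). Then 0 < |x − 8| < δ forces both bounds, so |(8x - 2)/(x - 11) + 62/3| < ε.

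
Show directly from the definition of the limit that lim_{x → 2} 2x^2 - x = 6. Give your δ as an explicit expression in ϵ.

δ = min(1, ϵ/9)

Suppose ϵ > 0. We want δ > 0 such that 0 < |x − 2| < δ implies |(2x^2 - x) − 6| < ϵ.
(2x^2 - x) − 6 = 2x^2 - x - 6 = (x − 2)(2x + 3).
So |(2x^2 - x) − 6| = |x − 2|·|2x + 3|.
Require δ ≤ 1. Then |x − 2| < 1 gives |x| < 3, and by the triangle inequality |2x + 3| ≤ 2·3 + 3 = 9.
Hence |(2x^2 - x) − 6| ≤ 9|x − 2| < ϵ provided |x − 2| < ϵ/9.
Take δ = min(1, ϵ/9). Then 0 < |x − 2| < δ gives both |x − 2| < 1 and |x − 2| < ϵ/9, so |(2x^2 - x) − 6| < ϵ.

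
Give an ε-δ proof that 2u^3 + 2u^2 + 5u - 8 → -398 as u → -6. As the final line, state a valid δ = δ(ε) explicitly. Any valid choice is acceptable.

δ = min(1, ε/233)

Suppose ε > 0. We want δ > 0 such that 0 < |u + 6| < δ implies |(2u^3 + 2u^2 + 5u - 8) + 398| < ε.
(2u^3 + 2u^2 + 5u - 8) + 398 = 2u^3 + 2u^2 + 5u + 390 = (u + 6)(2u^2 - 10u + 65).
So |(2u^3 + 2u^2 + 5u - 8) + 398| = |u + 6|·|2u^2 - 10u + 65|.
Require δ ≤ 1. Then |u + 6| < 1 gives |u| < 7, and by the triangle inequality |2u^2 - 10u + 65| ≤ 2·7^2 + 10·7 + 65 = 233.
Hence |(2u^3 + 2u^2 + 5u - 8) + 398| ≤ 233|u + 6| < ε provided |u + 6| < ε/233.
Choosing δ = min(1, ε/233) ensures both conditions, hence |(2u^3 + 2u^2 + 5u - 8) + 398| < ε.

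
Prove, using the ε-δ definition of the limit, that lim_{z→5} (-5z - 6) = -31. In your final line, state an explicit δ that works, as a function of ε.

Suppose ε > 0. We need δ > 0 so that 0 < |z − 5| < δ implies |(-5z - 6) + 31| < ε.
|(-5z - 6) + 31| = |-5z + 25| = 5|z − 5|.
Thus it suffices that |z − 5| < ε/5.
Choosing δ = ε/5 gives |(-5z - 6) + 31| = 5|z − 5| < ε whenever |z − 5| < δ.

δ = ε/5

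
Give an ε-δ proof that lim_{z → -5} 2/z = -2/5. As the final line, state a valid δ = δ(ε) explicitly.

δ = min(5/2, (25/4)ε)

Suppose ε > 0. We seek δ > 0 such that 0 < |z + 5| < δ implies |2/z + 2/5| < ε.
|2/z + 2/5| = 2·|-5 − z|/(5·|z|) = 2|z + 5|/(5|z|).
Restrict δ ≤ 5/2. Then |z + 5| < 5/2 gives |z| > 5/2, so 5|z| > 25/2.
Then |2/z + 2/5| < 2|z + 5|/(25/2), which is < ε when |z + 5| < (25/4)ε.
Take δ = min(5/2, (25/4)ε). Then 0 < |z + 5| < δ gives both |z + 5| < 5/2 and |z + 5| < (25/4)ε, so |2/z + 2/5| < ε.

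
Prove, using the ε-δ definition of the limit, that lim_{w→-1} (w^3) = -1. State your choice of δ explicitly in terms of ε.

δ = min(1, ε/7)

Let ε > 0 be given. We seek δ > 0 with 0 < |w + 1| < δ ⇒ |w^3 + 1| < ε.
Factor: w^3 + 1 = (w + 1)(w^2 - w + 1), so |w^3 + 1| = |w + 1|·|w^2 - w + 1|.
Restrict δ ≤ 1. Then |w + 1| < 1 gives |w| < 2, so by the triangle inequality |w^2 - w + 1| ≤ 2^2 + 2 + 1 = 7.
Hence |w^3 + 1| ≤ 7|w + 1|, which is < ε once |w + 1| < ε/7.
Take δ = min(1, ε/7). If 0 < |w + 1| < δ then both bounds hold and |w^3 + 1| ≤ 7|w + 1| < 7·(ε/7) = ε.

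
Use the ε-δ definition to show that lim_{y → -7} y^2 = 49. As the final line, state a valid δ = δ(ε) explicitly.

δ = min(1, ε/15)

Fix ε > 0. We seek δ > 0 with 0 < |y + 7| < δ ⇒ |y^2 − 49| < ε.
Factor: y^2 − 49 = (y + 7)(y - 7), so |y^2 − 49| = |y + 7|·|y - 7|.
Restrict δ ≤ 1. Then |y + 7| < 1 gives |y| < 8, so by the triangle inequality |y - 7| ≤ 8 + 7 = 15.
Hence |y^2 − 49| ≤ 15|y + 7|, which is < ε once |y + 7| < ε/15.
Take δ = min(1, ε/15). If 0 < |y + 7| < δ then both bounds hold and |y^2 − 49| ≤ 15|y + 7| < 15·(ε/15) = ε.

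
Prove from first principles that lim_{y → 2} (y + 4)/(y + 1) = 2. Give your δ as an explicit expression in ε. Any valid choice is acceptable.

δ = min(3/2, (3/2)ε)

Suppose ε > 0. We want δ > 0 with 0 < |y − 2| < δ ⇒ |(y + 4)/(y + 1) − 2| < ε.
Combining over a common denominator, (y + 4)/(y + 1) − 2 = [(y + 4)·3 − 6·(y + 1)] / [3·(y + 1)] = -3(y − 2) / (3(y + 1)).
So |(y + 4)/(y + 1) − 2| = 3|y − 2| / (3·|y + 1|).
Restrict δ ≤ 3/2. Then |y − 2| < 3/2 gives |y + 1| = |(y − 2) + 3| ≥ 3 − 3/2 = 3/2.
Hence |(y + 4)/(y + 1) − 2| < 3|y − 2|/(3·(3/2)) = (2/3)|y − 2|, which is < ε once |y − 2| < (3/2)ε.
Take δ = min(3/2, (3/2)ε). Then 0 < |y − 2| < δ forces both bounds, so |(y + 4)/(y + 1) − 2| < ε.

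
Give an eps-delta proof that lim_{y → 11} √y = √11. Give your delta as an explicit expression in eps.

delta = min(11, √11·eps)

Let eps > 0 be given. We want delta > 0 such that 0 < |y − 11| < delta implies |√y − √11| < eps.
Multiplying by the conjugate, |√y − √11| = |y − 11|/(√y + √11).
Restrict delta ≤ 11 so that |y − 11| < 11 forces y > 0, and then √y + √11 > √11.
Hence |√y − √11| < |y − 11|/√11, which is < eps once |y − 11| < √11·eps.
Take delta = min(11, √11·eps). If 0 < |y − 11| < delta then y > 0 and |√y − √11| < |y − 11|/√11 < eps.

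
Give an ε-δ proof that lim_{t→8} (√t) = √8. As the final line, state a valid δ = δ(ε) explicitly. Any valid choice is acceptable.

Fix ε > 0. We want δ > 0 such that 0 < |t − 8| < δ implies |√t − √8| < ε.
Multiplying by the conjugate, |√t − √8| = |t − 8|/(√t + √8).
Restrict δ ≤ 8 so that |t − 8| < 8 forces t > 0, and then √t + √8 > √8.
Hence |√t − √8| < |t − 8|/√8, which is < ε once |t − 8| < √8·ε.
Take δ = min(8, √8·ε). If 0 < |t − 8| < δ then t > 0 and |√t − √8| < |t − 8|/√8 < ε.

δ = min(8, √8·ε)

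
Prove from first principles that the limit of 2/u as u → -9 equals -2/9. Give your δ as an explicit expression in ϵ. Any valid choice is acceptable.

δ = min(9/2, (81/4)ϵ)

Suppose ϵ > 0. We seek δ > 0 such that 0 < |u + 9| < δ implies |2/u + 2/9| < ϵ.
|2/u + 2/9| = 2·|-9 − u|/(9·|u|) = 2|u + 9|/(9|u|).
Require δ ≤ 9/2 so that |u| > 9 − 9/2 = 9/2, hence 9|u| > 81/2.
Then |2/u + 2/9| < 2|u + 9|/(81/2), which is < ϵ when |u + 9| < (81/4)ϵ.
Take δ = min(9/2, (81/4)ϵ). Then 0 < |u + 9| < δ gives both |u + 9| < 9/2 and |u + 9| < (81/4)ϵ, so |2/u + 2/9| < ϵ.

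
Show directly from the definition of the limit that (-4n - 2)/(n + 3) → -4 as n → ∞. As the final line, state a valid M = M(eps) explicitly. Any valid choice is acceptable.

M = 10/eps

Let eps > 0 be given. For n ≥ 1, |(-4n - 2)/(n + 3) + 4| = |10|/((n + 3)) = 10/((n + 3)).
Since n + 3 ≥ n for n ≥ 1, this is ≤ 10/(n) = 10/n.
So |(-4n - 2)/(n + 3) + 4| < eps whenever n > 10/eps.
Take M = 10/eps. If n > M then |(-4n - 2)/(n + 3) + 4| ≤ 10/n < eps.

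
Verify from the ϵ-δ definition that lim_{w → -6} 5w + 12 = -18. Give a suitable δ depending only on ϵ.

Let ϵ > 0 be given. We need δ > 0 so that 0 < |w + 6| < δ implies |(5w + 12) + 18| < ϵ.
Since (5w + 12) + 18 = 5(w + 6), we have |(5w + 12) + 18| = 5|w + 6|.
So 5|w + 6| < ϵ exactly when |w + 6| < ϵ/5.
Take δ = ϵ/5. If 0 < |w + 6| < δ then |(5w + 12) + 18| = 5|w + 6| < 5·(ϵ/5) = ϵ.

δ = ϵ/5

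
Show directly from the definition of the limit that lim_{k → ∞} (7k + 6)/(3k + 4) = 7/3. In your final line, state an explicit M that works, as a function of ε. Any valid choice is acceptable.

Let ε > 0. For k ≥ 1, |(7k + 6)/(3k + 4) − (7/3)| = |-10|/(3(3k + 4)) = 10/(3(3k + 4)).
Since 3k + 4 ≥ 3k for k ≥ 1, this is ≤ 10/(3·3k) = (10/9)/k.
So |(7k + 6)/(3k + 4) − (7/3)| < ε whenever k > (10/9)/ε.
Take M = (10/9)/ε. If k > M then |(7k + 6)/(3k + 4) − (7/3)| ≤ (10/9)/k < ε.

M = (10/9)/ε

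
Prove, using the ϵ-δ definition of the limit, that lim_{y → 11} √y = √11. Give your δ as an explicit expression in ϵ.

Let ϵ > 0 be given. We want δ > 0 such that 0 < |y − 11| < δ implies |√y − √11| < ϵ.
Rationalise: √y − √11 = (y − 11)/(√y + √11), so |√y − √11| = |y − 11|/(√y + √11).
Restrict δ ≤ 11 so that |y − 11| < 11 forces y > 0, and then √y + √11 > √11.
Hence |√y − √11| < |y − 11|/√11, which is < ϵ once |y − 11| < √11·ϵ.
Take δ = min(11, √11·ϵ). If 0 < |y − 11| < δ then y > 0 and |√y − √11| < |y − 11|/√11 < ϵ.

δ = min(11, √11·ϵ)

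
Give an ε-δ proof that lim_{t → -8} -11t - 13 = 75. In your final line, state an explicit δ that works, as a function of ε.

Fix ε > 0. We need δ > 0 so that 0 < |t + 8| < δ implies |(-11t - 13) − 75| < ε.
|(-11t - 13) − 75| = |-11t - 88| = 11|t + 8|.
So 11|t + 8| < ε exactly when |t + 8| < ε/11.
Choosing δ = ε/11 gives |(-11t - 13) − 75| = 11|t + 8| < ε whenever |t + 8| < δ.

δ = ε/11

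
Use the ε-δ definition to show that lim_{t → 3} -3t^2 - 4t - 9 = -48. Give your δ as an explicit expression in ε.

Let ε > 0 be given. We want δ > 0 such that 0 < |t − 3| < δ implies |(-3t^2 - 4t - 9) + 48| < ε.
(-3t^2 - 4t - 9) + 48 = -3t^2 - 4t + 39 = (t − 3)(-3t - 13).
So |(-3t^2 - 4t - 9) + 48| = |t − 3|·|-3t - 13|.
Assume first that |t − 3| < 1, so |t| < 4. Then |-3t - 13| ≤ 3·4 + 13 = 25.
Hence |(-3t^2 - 4t - 9) + 48| ≤ 25|t − 3| < ε provided |t − 3| < ε/25.
Choosing δ = min(1, ε/25) ensures both conditions, hence |(-3t^2 - 4t - 9) + 48| < ε.

δ = min(1, ε/25)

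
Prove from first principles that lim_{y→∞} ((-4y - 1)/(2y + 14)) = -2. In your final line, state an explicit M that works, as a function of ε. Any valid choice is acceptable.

M = (27/2)/ε

Let ε > 0. We seek M > 0 such that y > M implies |(-4y - 1)/(2y + 14) + 2| < ε.
(-4y - 1)/(2y + 14) + 2 = (2(-4y - 1) − (-4)(2y + 14)) / (2(2y + 14)) = 54/(2(2y + 14)).
For y > 0 we have 2y + 14 > 2y, so |(-4y - 1)/(2y + 14) + 2| = 54/(2(2y + 14)) < 54/(2·2y) = (27/2)/y.
Thus |(-4y - 1)/(2y + 14) + 2| < ε whenever y > (27/2)/ε.
Take M = (27/2)/ε. If y > M then |(-4y - 1)/(2y + 14) + 2| < (27/2)/y < ε.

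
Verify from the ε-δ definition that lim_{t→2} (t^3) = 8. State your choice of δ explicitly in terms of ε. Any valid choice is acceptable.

δ = min(1, ε/19)

Suppose ε > 0. We seek δ > 0 with 0 < |t − 2| < δ ⇒ |t^3 − 8| < ε.
Factor: t^3 − 8 = (t − 2)(t^2 + 2t + 4), so |t^3 − 8| = |t − 2|·|t^2 + 2t + 4|.
Restrict δ ≤ 1. Then |t − 2| < 1 gives |t| < 3, so by the triangle inequality |t^2 + 2t + 4| ≤ 3^2 + 2·3 + 4 = 19.
Hence |t^3 − 8| ≤ 19|t − 2|, which is < ε once |t − 2| < ε/19.
Take δ = min(1, ε/19). If 0 < |t − 2| < δ then both bounds hold and |t^3 − 8| ≤ 19|t − 2| < 19·(ε/19) = ε.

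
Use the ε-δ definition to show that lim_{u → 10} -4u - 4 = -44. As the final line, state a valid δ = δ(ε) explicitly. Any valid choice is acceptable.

δ = ε/4

Suppose ε > 0. We need δ > 0 so that 0 < |u − 10| < δ implies |(-4u - 4) + 44| < ε.
|(-4u - 4) + 44| = |-4u + 40| = 4|u − 10|.
Thus it suffices that |u − 10| < ε/4.
Take δ = ε/4. If 0 < |u − 10| < δ then |(-4u - 4) + 44| = 4|u − 10| < 4·(ε/4) = ε.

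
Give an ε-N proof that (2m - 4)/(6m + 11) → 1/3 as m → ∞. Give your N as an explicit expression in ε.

N = (23/18)/ε

Fix ε > 0. For m ≥ 1, |(2m - 4)/(6m + 11) − (1/3)| = |-46|/(6(6m + 11)) = 46/(6(6m + 11)).
Since 6m + 11 ≥ 6m for m ≥ 1, this is ≤ 46/(6·6m) = (23/18)/m.
So |(2m - 4)/(6m + 11) − (1/3)| < ε whenever m > (23/18)/ε.
Take N = (23/18)/ε. If m > N then |(2m - 4)/(6m + 11) − (1/3)| ≤ (23/18)/m < ε.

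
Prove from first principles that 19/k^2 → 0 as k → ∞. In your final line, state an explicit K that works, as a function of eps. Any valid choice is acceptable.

Suppose eps > 0. For k ≥ 1, |19/k^2 − 0| = 19/k^2.
19/k^2 < eps ⇔ k^2 > 19/eps ⇔ k > (19/eps)^{1/2}.
Take K = (19/eps)^{1/2}. Then k > K implies 19/k^2 < eps.

K = (19/eps)^{1/2}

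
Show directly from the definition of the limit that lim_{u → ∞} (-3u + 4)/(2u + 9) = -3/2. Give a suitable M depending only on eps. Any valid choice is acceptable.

M = (35/4)/eps

Fix eps > 0. We seek M > 0 such that u > M implies |(-3u + 4)/(2u + 9) + 3/2| < eps.
(-3u + 4)/(2u + 9) + 3/2 = (2(-3u + 4) − (-3)(2u + 9)) / (2(2u + 9)) = 35/(2(2u + 9)).
For u > 0 we have 2u + 9 > 2u, so |(-3u + 4)/(2u + 9) + 3/2| = 35/(2(2u + 9)) < 35/(2·2u) = (35/4)/u.
Thus |(-3u + 4)/(2u + 9) + 3/2| < eps whenever u > (35/4)/eps.
Take M = (35/4)/eps. If u > M then |(-3u + 4)/(2u + 9) + 3/2| < (35/4)/u < eps.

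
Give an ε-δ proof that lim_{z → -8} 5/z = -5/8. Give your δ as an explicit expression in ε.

δ = min(4, (32/5)ε)

Let ε > 0. We seek δ > 0 such that 0 < |z + 8| < δ implies |5/z + 5/8| < ε.
|5/z + 5/8| = 5·|-8 − z|/(8·|z|) = 5|z + 8|/(8|z|).
Require δ ≤ 4 so that |z| > 8 − 4 = 4, hence 8|z| > 32.
Then |5/z + 5/8| < 5|z + 8|/32, which is < ε when |z + 8| < (32/5)ε.
Take δ = min(4, (32/5)ε). Then 0 < |z + 8| < δ gives both |z + 8| < 4 and |z + 8| < (32/5)ε, so |5/z + 5/8| < ε.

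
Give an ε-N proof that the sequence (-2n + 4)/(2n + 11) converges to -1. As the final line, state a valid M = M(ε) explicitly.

M = (15/2)/ε

Let ε > 0 be given. For n ≥ 1, |(-2n + 4)/(2n + 11) + 1| = |30|/(2(2n + 11)) = 30/(2(2n + 11)).
Since 2n + 11 ≥ 2n for n ≥ 1, this is ≤ 30/(2·2n) = (15/2)/n.
So |(-2n + 4)/(2n + 11) + 1| < ε whenever n > (15/2)/ε.
Take M = (15/2)/ε. If n > M then |(-2n + 4)/(2n + 11) + 1| ≤ (15/2)/n < ε.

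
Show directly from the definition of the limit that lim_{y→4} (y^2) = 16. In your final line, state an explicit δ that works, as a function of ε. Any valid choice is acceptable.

Suppose ε > 0. We seek δ > 0 with 0 < |y − 4| < δ ⇒ |y^2 − 16| < ε.
Factor: y^2 − 16 = (y − 4)(y + 4), so |y^2 − 16| = |y − 4|·|y + 4|.
Restrict δ ≤ 1. Then |y − 4| < 1 gives |y| < 5, so by the triangle inequality |y + 4| ≤ 5 + 4 = 9.
Hence |y^2 − 16| ≤ 9|y − 4|, which is < ε once |y − 4| < ε/9.
Take δ = min(1, ε/9). If 0 < |y − 4| < δ then both bounds hold and |y^2 − 16| ≤ 9|y − 4| < 9·(ε/9) = ε.

δ = min(1, ε/9)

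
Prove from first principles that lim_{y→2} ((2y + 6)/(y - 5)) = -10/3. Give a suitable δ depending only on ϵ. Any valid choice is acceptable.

Suppose ϵ > 0. We want δ > 0 with 0 < |y − 2| < δ ⇒ |(2y + 6)/(y - 5) + 10/3| < ϵ.
Combining over a common denominator, (2y + 6)/(y - 5) + 10/3 = [(2y + 6)·(-3) − 10·(y - 5)] / [(-3)·(y - 5)] = -16(y − 2) / ((-3)(y - 5)).
So |(2y + 6)/(y - 5) + 10/3| = 16|y − 2| / (3·|y − 5|).
Require δ ≤ 3/2, so |y − 5| ≥ |-3| − |y − 2| > 3 − 3/2 = 3/2.
Hence |(2y + 6)/(y - 5) + 10/3| < 16|y − 2|/(3·(3/2)) = (32/9)|y − 2|, which is < ϵ once |y − 2| < (9/32)ϵ.
Take δ = min(3/2, (9/32)ϵ). Then 0 < |y − 2| < δ forces both bounds, so |(2y + 6)/(y - 5) + 10/3| < ϵ.

δ = min(3/2, (9/32)ϵ)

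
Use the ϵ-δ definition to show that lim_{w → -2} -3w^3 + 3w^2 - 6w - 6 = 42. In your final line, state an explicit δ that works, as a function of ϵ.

δ = min(2, ϵ/108)

Let ϵ > 0 be given. We want δ > 0 such that 0 < |w + 2| < δ implies |(-3w^3 + 3w^2 - 6w - 6) − 42| < ϵ.
(-3w^3 + 3w^2 - 6w - 6) − 42 = -3w^3 + 3w^2 - 6w - 48 = (w + 2)(-3w^2 + 9w - 24).
So |(-3w^3 + 3w^2 - 6w - 6) − 42| = |w + 2|·|-3w^2 + 9w - 24|.
Assume first that |w + 2| < 2, so |w| < 4. Then |-3w^2 + 9w - 24| ≤ 3·4^2 + 9·4 + 24 = 108.
Hence |(-3w^3 + 3w^2 - 6w - 6) − 42| ≤ 108|w + 2| < ϵ provided |w + 2| < ϵ/108.
Take δ = min(2, ϵ/108). Then 0 < |w + 2| < δ gives both |w + 2| < 2 and |w + 2| < ϵ/108, so |(-3w^3 + 3w^2 - 6w - 6) − 42| < ϵ.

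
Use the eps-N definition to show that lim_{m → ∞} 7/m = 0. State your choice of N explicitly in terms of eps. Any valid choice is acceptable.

N = 7/eps

Let eps > 0 be given. For m ≥ 1, |7/m − 0| = 7/(m) ≤ 7/m.
We need 7/m < eps, i.e. m > 7/eps.
Take N = 7/eps. If m > N then |7/m| ≤ 7/m < eps.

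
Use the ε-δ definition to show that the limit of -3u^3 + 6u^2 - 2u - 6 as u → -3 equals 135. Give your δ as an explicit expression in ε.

Let ε > 0 be given. We want δ > 0 such that 0 < |u + 3| < δ implies |(-3u^3 + 6u^2 - 2u - 6) − 135| < ε.
(-3u^3 + 6u^2 - 2u - 6) − 135 = -3u^3 + 6u^2 - 2u - 141 = (u + 3)(-3u^2 + 15u - 47).
So |(-3u^3 + 6u^2 - 2u - 6) − 135| = |u + 3|·|-3u^2 + 15u - 47|.
Require δ ≤ 2. Then |u + 3| < 2 gives |u| < 5, and by the triangle inequality |-3u^2 + 15u - 47| ≤ 3·5^2 + 15·5 + 47 = 197.
Hence |(-3u^3 + 6u^2 - 2u - 6) − 135| ≤ 197|u + 3| < ε provided |u + 3| < ε/197.
Take δ = min(2, ε/197). Then 0 < |u + 3| < δ gives both |u + 3| < 2 and |u + 3| < ε/197, so |(-3u^3 + 6u^2 - 2u - 6) − 135| < ε.

δ = min(2, ε/197)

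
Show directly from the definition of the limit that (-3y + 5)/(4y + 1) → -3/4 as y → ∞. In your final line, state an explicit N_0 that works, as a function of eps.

Let eps > 0. We seek N_0 > 0 such that y > N_0 implies |(-3y + 5)/(4y + 1) + 3/4| < eps.
(-3y + 5)/(4y + 1) + 3/4 = (4(-3y + 5) − (-3)(4y + 1)) / (4(4y + 1)) = 23/(4(4y + 1)).
For y > 0 we have 4y + 1 > 4y, so |(-3y + 5)/(4y + 1) + 3/4| = 23/(4(4y + 1)) < 23/(4·4y) = (23/16)/y.
Thus |(-3y + 5)/(4y + 1) + 3/4| < eps whenever y > (23/16)/eps.
Take N_0 = (23/16)/eps. If y > N_0 then |(-3y + 5)/(4y + 1) + 3/4| < (23/16)/y < eps.

N_0 = (23/16)/eps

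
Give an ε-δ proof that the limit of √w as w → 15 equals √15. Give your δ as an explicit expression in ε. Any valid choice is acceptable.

Fix ε > 0. We want δ > 0 such that 0 < |w − 15| < δ implies |√w − √15| < ε.
Rationalise: √w − √15 = (w − 15)/(√w + √15), so |√w − √15| = |w − 15|/(√w + √15).
Restrict δ ≤ 15 so that |w − 15| < 15 forces w > 0, and then √w + √15 > √15.
Hence |√w − √15| < |w − 15|/√15, which is < ε once |w − 15| < √15·ε.
Take δ = min(15, √15·ε). If 0 < |w − 15| < δ then w > 0 and |√w − √15| < |w − 15|/√15 < ε.

δ = min(15, √15·ε)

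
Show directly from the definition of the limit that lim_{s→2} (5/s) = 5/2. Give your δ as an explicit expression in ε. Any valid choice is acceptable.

Let ε > 0. We seek δ > 0 such that 0 < |s − 2| < δ implies |5/s − (5/2)| < ε.
|5/s − (5/2)| = 5·|2 − s|/(2·|s|) = 5|s − 2|/(2|s|).
Require δ ≤ 1 so that |s| > 2 − 1 = 1, hence 2|s| > 2.
Then |5/s − (5/2)| < 5|s − 2|/2, which is < ε when |s − 2| < (2/5)ε.
Take δ = min(1, (2/5)ε). Then 0 < |s − 2| < δ gives both |s − 2| < 1 and |s − 2| < (2/5)ε, so |5/s − (5/2)| < ε.

δ = min(1, (2/5)ε)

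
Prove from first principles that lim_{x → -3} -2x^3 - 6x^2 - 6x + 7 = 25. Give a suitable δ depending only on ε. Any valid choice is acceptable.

δ = min(1, ε/38)

Fix ε > 0. We want δ > 0 such that 0 < |x + 3| < δ implies |(-2x^3 - 6x^2 - 6x + 7) − 25| < ε.
(-2x^3 - 6x^2 - 6x + 7) − 25 = -2x^3 - 6x^2 - 6x - 18 = (x + 3)(-2x^2 - 6).
So |(-2x^3 - 6x^2 - 6x + 7) − 25| = |x + 3|·|-2x^2 - 6|.
Require δ ≤ 1. Then |x + 3| < 1 gives |x| < 4, and by the triangle inequality |-2x^2 - 6| ≤ 2·4^2 + 6 = 38.
Hence |(-2x^3 - 6x^2 - 6x + 7) − 25| ≤ 38|x + 3| < ε provided |x + 3| < ε/38.
Take δ = min(1, ε/38). Then 0 < |x + 3| < δ gives both |x + 3| < 1 and |x + 3| < ε/38, so |(-2x^3 - 6x^2 - 6x + 7) − 25| < ε.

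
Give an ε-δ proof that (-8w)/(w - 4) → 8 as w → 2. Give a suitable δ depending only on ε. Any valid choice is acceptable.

δ = min(1, (1/16)ε)

Fix ε > 0. We want δ > 0 with 0 < |w − 2| < δ ⇒ |(-8w)/(w - 4) − 8| < ε.
Combining over a common denominator, (-8w)/(w - 4) − 8 = [(-8w)·(-2) − (-16)·(w - 4)] / [(-2)·(w - 4)] = 32(w − 2) / ((-2)(w - 4)).
So |(-8w)/(w - 4) − 8| = 32|w − 2| / (2·|w − 4|).
Require δ ≤ 1, so |w − 4| ≥ |-2| − |w − 2| > 2 − 1 = 1.
Hence |(-8w)/(w - 4) − 8| < 32|w − 2|/(2·1) = 16|w − 2|, which is < ε once |w − 2| < (1/16)ε.
Take δ = min(1, (1/16)ε). Then 0 < |w − 2| < δ forces both bounds, so |(-8w)/(w - 4) − 8| < ε.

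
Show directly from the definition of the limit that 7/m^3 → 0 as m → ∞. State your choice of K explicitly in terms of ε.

Let ε > 0 be given. For m ≥ 1, |7/m^3 − 0| = 7/m^3.
7/m^3 < ε ⇔ m^3 > 7/ε ⇔ m > (7/ε)^{1/3}.
Take K = (7/ε)^{1/3}. Then m > K implies 7/m^3 < ε.

K = (7/ε)^{1/3}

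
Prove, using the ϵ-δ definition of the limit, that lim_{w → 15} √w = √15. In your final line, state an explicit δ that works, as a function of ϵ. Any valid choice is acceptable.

Suppose ϵ > 0. We want δ > 0 such that 0 < |w − 15| < δ implies |√w − √15| < ϵ.
Rationalise: √w − √15 = (w − 15)/(√w + √15), so |√w − √15| = |w − 15|/(√w + √15).
Restrict δ ≤ 15 so that |w − 15| < 15 forces w > 0, and then √w + √15 > √15.
Hence |√w − √15| < |w − 15|/√15, which is < ϵ once |w − 15| < √15·ϵ.
Take δ = min(15, √15·ϵ). If 0 < |w − 15| < δ then w > 0 and |√w − √15| < |w − 15|/√15 < ϵ.

δ = min(15, √15·ϵ)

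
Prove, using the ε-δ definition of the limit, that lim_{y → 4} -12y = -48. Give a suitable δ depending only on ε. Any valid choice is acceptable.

Fix ε > 0. We need δ > 0 so that 0 < |y − 4| < δ implies |(-12y) + 48| < ε.
|(-12y) + 48| = |-12y + 48| = 12|y − 4|.
So 12|y − 4| < ε exactly when |y − 4| < ε/12.
Take δ = ε/12. If 0 < |y − 4| < δ then |(-12y) + 48| = 12|y − 4| < 12·(ε/12) = ε.

δ = ε/12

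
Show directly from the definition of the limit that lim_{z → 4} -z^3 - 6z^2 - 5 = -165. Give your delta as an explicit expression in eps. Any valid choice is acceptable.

delta = min(1, eps/115)

Fix eps > 0. We want delta > 0 such that 0 < |z − 4| < delta implies |(-z^3 - 6z^2 - 5) + 165| < eps.
(-z^3 - 6z^2 - 5) + 165 = -z^3 - 6z^2 + 160 = (z − 4)(-z^2 - 10z - 40).
So |(-z^3 - 6z^2 - 5) + 165| = |z − 4|·|-z^2 - 10z - 40|.
Assume first that |z − 4| < 1, so |z| < 5. Then |-z^2 - 10z - 40| ≤ 5^2 + 10·5 + 40 = 115.
Hence |(-z^3 - 6z^2 - 5) + 165| ≤ 115|z − 4| < eps provided |z − 4| < eps/115.
Choosing delta = min(1, eps/115) ensures both conditions, hence |(-z^3 - 6z^2 - 5) + 165| < eps.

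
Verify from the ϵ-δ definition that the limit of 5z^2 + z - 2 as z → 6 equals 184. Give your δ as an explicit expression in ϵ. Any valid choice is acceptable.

Suppose ϵ > 0. We want δ > 0 such that 0 < |z − 6| < δ implies |(5z^2 + z - 2) − 184| < ϵ.
(5z^2 + z - 2) − 184 = 5z^2 + z - 186 = (z − 6)(5z + 31).
So |(5z^2 + z - 2) − 184| = |z − 6|·|5z + 31|.
Require δ ≤ 1. Then |z − 6| < 1 gives |z| < 7, and by the triangle inequality |5z + 31| ≤ 5·7 + 31 = 66.
Hence |(5z^2 + z - 2) − 184| ≤ 66|z − 6| < ϵ provided |z − 6| < ϵ/66.
Choosing δ = min(1, ϵ/66) ensures both conditions, hence |(5z^2 + z - 2) − 184| < ϵ.

δ = min(1, ϵ/66)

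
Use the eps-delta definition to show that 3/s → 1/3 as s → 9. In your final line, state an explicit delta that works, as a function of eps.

Fix eps > 0. We seek delta > 0 such that 0 < |s − 9| < delta implies |3/s − (1/3)| < eps.
|3/s − (1/3)| = 3·|9 − s|/(9·|s|) = 3|s − 9|/(9|s|).
Require delta ≤ 9/2 so that |s| > 9 − 9/2 = 9/2, hence 9|s| > 81/2.
Then |3/s − (1/3)| < 3|s − 9|/(81/2), which is < eps when |s − 9| < (27/2)eps.
Take delta = min(9/2, (27/2)eps). Then 0 < |s − 9| < delta gives both |s − 9| < 9/2 and |s − 9| < (27/2)eps, so |3/s − (1/3)| < eps.

delta = min(9/2, (27/2)eps)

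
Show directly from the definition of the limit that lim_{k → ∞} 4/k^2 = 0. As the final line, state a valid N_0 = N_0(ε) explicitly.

Let ε > 0 be given. For k ≥ 1, |4/k^2 − 0| = 4/k^2.
4/k^2 < ε ⇔ k^2 > 4/ε ⇔ k > (4/ε)^{1/2}.
Take N_0 = (4/ε)^{1/2}. Then k > N_0 implies 4/k^2 < ε.

N_0 = (4/ε)^{1/2}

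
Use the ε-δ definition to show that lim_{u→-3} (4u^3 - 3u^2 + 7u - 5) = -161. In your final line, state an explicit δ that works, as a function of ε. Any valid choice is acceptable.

Suppose ε > 0. We want δ > 0 such that 0 < |u + 3| < δ implies |(4u^3 - 3u^2 + 7u - 5) + 161| < ε.
(4u^3 - 3u^2 + 7u - 5) + 161 = 4u^3 - 3u^2 + 7u + 156 = (u + 3)(4u^2 - 15u + 52).
So |(4u^3 - 3u^2 + 7u - 5) + 161| = |u + 3|·|4u^2 - 15u + 52|.
Require δ ≤ 1. Then |u + 3| < 1 gives |u| < 4, and by the triangle inequality |4u^2 - 15u + 52| ≤ 4·4^2 + 15·4 + 52 = 176.
Hence |(4u^3 - 3u^2 + 7u - 5) + 161| ≤ 176|u + 3| < ε provided |u + 3| < ε/176.
Take δ = min(1, ε/176). Then 0 < |u + 3| < δ gives both |u + 3| < 1 and |u + 3| < ε/176, so |(4u^3 - 3u^2 + 7u - 5) + 161| < ε.

δ = min(1, ε/176)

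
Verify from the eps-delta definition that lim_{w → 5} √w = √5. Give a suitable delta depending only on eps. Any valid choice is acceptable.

delta = min(5, √5·eps)

Let eps > 0. We want delta > 0 such that 0 < |w − 5| < delta implies |√w − √5| < eps.
Rationalise: √w − √5 = (w − 5)/(√w + √5), so |√w − √5| = |w − 5|/(√w + √5).
Restrict delta ≤ 5 so that |w − 5| < 5 forces w > 0, and then √w + √5 > √5.
Hence |√w − √5| < |w − 5|/√5, which is < eps once |w − 5| < √5·eps.
Take delta = min(5, √5·eps). If 0 < |w − 5| < delta then w > 0 and |√w − √5| < |w − 5|/√5 < eps.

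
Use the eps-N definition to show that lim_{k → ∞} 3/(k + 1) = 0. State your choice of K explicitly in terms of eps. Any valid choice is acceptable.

Fix eps > 0. For k ≥ 1, |3/(k + 1) − 0| = 3/(k + 1) ≤ 3/k.
We need 3/k < eps, i.e. k > 3/eps.
Take K = 3/eps. If k > K then |3/(k + 1)| ≤ 3/k < eps.

K = 3/eps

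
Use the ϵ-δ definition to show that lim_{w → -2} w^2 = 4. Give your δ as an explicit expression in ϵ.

Suppose ϵ > 0. We seek δ > 0 with 0 < |w + 2| < δ ⇒ |w^2 − 4| < ϵ.
Factor: w^2 − 4 = (w + 2)(w - 2), so |w^2 − 4| = |w + 2|·|w - 2|.
Restrict δ ≤ 1. Then |w + 2| < 1 gives |w| < 3, so by the triangle inequality |w - 2| ≤ 3 + 2 = 5.
Hence |w^2 − 4| ≤ 5|w + 2|, which is < ϵ once |w + 2| < ϵ/5.
Take δ = min(1, ϵ/5). If 0 < |w + 2| < δ then both bounds hold and |w^2 − 4| ≤ 5|w + 2| < 5·(ϵ/5) = ϵ.

δ = min(1, ϵ/5)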